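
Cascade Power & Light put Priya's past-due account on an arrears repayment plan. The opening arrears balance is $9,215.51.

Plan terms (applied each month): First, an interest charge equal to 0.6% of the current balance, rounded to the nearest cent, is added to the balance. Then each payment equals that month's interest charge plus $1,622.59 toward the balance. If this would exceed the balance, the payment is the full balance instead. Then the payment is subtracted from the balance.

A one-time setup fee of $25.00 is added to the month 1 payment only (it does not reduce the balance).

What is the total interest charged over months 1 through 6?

# | Opening | Interest | Payment | Fee | End bal
1 | $9,215.51 | $55.29 | $1,677.88 | $25.00 | $7,592.92
2 | $7,592.92 | $45.56 | $1,668.15 | — | $5,970.33
3 | $5,970.33 | $35.82 | $1,658.41 | — | $4,347.74
4 | $4,347.74 | $26.09 | $1,648.68 | — | $2,725.15
5 | $2,725.15 | $16.35 | $1,638.94 | — | $1,102.56
6 | $1,102.56 | $6.62 | $1,109.18 | — | $0.00
Total interest: $55.29 + $45.56 + $35.82 + $26.09 + $16.35 + $6.62 = $185.73

$185.73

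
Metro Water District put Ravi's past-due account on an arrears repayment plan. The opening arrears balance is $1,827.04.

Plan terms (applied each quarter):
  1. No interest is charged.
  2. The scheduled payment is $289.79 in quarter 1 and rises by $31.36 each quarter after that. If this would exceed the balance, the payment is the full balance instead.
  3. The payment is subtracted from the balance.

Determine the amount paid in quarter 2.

Quarter 1: $1,827.04 − $289.79 → $1,537.25
Quarter 2: $1,537.25 − $321.15 → $1,216.10

$321.15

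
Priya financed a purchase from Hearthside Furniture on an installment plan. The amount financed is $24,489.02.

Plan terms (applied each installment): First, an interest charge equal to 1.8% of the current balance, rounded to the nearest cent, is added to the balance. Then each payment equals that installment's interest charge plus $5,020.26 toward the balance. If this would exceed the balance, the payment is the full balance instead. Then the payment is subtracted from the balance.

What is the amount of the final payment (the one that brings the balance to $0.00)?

Installment 1: opening $24,489.02; interest $440.80 → $24,929.82; payment $5,461.06; balance $19,468.76
Installment 2: opening $19,468.76; interest $350.44 → $19,819.20; payment $5,370.70; balance $14,448.50
Installment 3: opening $14,448.50; interest $260.07 → $14,708.57; payment $5,280.33; balance $9,428.24
Installment 4: opening $9,428.24; interest $169.71 → $9,597.95; payment $5,189.97; balance $4,407.98
Installment 5: opening $4,407.98; interest $79.34 → $4,487.32; payment $4,487.32; balance $0.00

$4,487.32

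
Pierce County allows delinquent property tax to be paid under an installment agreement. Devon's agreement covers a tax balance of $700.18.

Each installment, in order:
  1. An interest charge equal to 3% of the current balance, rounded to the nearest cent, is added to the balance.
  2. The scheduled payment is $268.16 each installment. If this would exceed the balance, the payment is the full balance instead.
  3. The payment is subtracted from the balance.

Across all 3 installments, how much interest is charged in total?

$40.55

# | Opening | Interest | Payment | End bal
1 | $700.18 | $21.01 | $268.16 | $453.03
2 | $453.03 | $13.59 | $268.16 | $198.46
3 | $198.46 | $5.95 | $204.41 | $0.00
Total interest: $21.01 + $13.59 + $5.95 = $40.55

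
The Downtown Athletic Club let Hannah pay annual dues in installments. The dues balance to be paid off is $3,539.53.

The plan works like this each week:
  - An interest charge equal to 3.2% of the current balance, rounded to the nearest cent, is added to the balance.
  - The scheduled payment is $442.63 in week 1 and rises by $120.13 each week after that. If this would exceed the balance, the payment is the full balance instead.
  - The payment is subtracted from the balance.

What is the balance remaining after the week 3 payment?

Week 1: $3,539.53 +$113.26 interest = $3,652.79; pay $442.63 → $3,210.16
Week 2: $3,210.16 +$102.73 interest = $3,312.89; pay $562.76 → $2,750.13
Week 3: $2,750.13 +$88.00 interest = $2,838.13; pay $682.89 → $2,155.24

$2,155.24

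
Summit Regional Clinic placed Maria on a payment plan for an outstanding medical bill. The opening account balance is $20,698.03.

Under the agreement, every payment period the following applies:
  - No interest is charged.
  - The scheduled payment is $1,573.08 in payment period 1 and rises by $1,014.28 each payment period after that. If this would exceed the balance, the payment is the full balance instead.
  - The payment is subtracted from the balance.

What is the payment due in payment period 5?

$5,630.20

Payment period 1: $20,698.03 − $1,573.08 → $19,124.95
Payment period 2: $19,124.95 − $2,587.36 → $16,537.59
Payment period 3: $16,537.59 − $3,601.64 → $12,935.95
Payment period 4: $12,935.95 − $4,615.92 → $8,320.03
Payment period 5: $8,320.03 − $5,630.20 → $2,689.83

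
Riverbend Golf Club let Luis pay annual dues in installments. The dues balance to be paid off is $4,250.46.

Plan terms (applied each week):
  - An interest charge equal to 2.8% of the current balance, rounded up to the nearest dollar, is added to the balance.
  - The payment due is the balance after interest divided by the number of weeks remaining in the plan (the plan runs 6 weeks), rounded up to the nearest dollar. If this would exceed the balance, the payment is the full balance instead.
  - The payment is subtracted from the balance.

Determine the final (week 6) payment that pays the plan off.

$835.46

Week 1: opening $4,250.46; interest $120.00 → $4,370.46; payment $729.00; balance $3,641.46
Week 2: opening $3,641.46; interest $102.00 → $3,743.46; payment $749.00; balance $2,994.46
Week 3: opening $2,994.46; interest $84.00 → $3,078.46; payment $770.00; balance $2,308.46
Week 4: opening $2,308.46; interest $65.00 → $2,373.46; payment $792.00; balance $1,581.46
Week 5: opening $1,581.46; interest $45.00 → $1,626.46; payment $814.00; balance $812.46
Week 6: opening $812.46; interest $23.00 → $835.46; payment $835.46; balance $0.00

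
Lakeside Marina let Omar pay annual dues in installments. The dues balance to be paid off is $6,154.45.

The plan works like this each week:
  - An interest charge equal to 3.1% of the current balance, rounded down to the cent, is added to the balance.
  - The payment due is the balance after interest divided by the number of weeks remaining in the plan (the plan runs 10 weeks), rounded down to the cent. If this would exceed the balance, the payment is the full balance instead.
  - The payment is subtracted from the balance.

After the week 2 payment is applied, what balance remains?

$5,233.55

Week 1: opening $6,154.45; interest $190.78 → $6,345.23; payment $634.52; balance $5,710.71
Week 2: opening $5,710.71; interest $177.03 → $5,887.74; payment $654.19; balance $5,233.55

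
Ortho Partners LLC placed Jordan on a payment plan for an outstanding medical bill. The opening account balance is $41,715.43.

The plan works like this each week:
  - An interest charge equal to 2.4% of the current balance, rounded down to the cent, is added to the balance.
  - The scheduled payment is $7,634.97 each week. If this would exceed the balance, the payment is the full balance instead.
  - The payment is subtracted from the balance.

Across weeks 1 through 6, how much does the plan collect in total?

$45,256.44

# | Opening | Interest | Payment | End bal
1 | $41,715.43 | $1,001.17 | $7,634.97 | $35,081.63
2 | $35,081.63 | $841.95 | $7,634.97 | $28,288.61
3 | $28,288.61 | $678.92 | $7,634.97 | $21,332.56
4 | $21,332.56 | $511.98 | $7,634.97 | $14,209.57
5 | $14,209.57 | $341.02 | $7,634.97 | $6,915.62
6 | $6,915.62 | $165.97 | $7,081.59 | $0.00
Total paid: $45,256.44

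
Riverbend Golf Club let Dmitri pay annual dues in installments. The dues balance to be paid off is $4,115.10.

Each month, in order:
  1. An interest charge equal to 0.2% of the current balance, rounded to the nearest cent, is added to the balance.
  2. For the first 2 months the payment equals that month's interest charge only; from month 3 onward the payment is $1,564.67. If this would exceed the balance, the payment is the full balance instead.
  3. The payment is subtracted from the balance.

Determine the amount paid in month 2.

Month 1: $4,115.10 +$8.23 interest = $4,123.33; pay $8.23 → $4,115.10
Month 2: $4,115.10 +$8.23 interest = $4,123.33; pay $8.23 → $4,115.10

$8.23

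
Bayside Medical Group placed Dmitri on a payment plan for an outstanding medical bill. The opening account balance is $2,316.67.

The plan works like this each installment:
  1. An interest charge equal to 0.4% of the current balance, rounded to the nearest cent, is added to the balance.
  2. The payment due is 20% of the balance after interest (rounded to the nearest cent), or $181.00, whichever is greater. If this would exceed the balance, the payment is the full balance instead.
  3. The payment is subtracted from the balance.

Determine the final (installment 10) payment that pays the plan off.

$58.77

Installment 1: opening $2,316.67; interest $9.27 → $2,325.94; payment $465.19; balance $1,860.75
Installment 2: opening $1,860.75; interest $7.44 → $1,868.19; payment $373.64; balance $1,494.55
Installment 3: opening $1,494.55; interest $5.98 → $1,500.53; payment $300.11; balance $1,200.42
Installment 4: opening $1,200.42; interest $4.80 → $1,205.22; payment $241.04; balance $964.18
Installment 5: opening $964.18; interest $3.86 → $968.04; payment $193.61; balance $774.43
Installment 6: opening $774.43; interest $3.10 → $777.53; payment $181.00; balance $596.53
Installment 7: opening $596.53; interest $2.39 → $598.92; payment $181.00; balance $417.92
Installment 8: opening $417.92; interest $1.67 → $419.59; payment $181.00; balance $238.59
Installment 9: opening $238.59; interest $0.95 → $239.54; payment $181.00; balance $58.54
Installment 10: opening $58.54; interest $0.23 → $58.77; payment $58.77; balance $0.00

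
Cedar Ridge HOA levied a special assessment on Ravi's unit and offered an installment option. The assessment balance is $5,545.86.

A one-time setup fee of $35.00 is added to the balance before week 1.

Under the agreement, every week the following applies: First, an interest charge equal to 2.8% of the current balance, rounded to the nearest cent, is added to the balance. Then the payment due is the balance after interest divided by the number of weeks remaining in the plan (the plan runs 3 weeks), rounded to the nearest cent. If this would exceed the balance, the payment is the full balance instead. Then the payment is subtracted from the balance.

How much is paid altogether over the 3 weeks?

Week 1: $5,580.86 +$156.26 interest = $5,737.12; pay $1,912.37 → $3,824.75
Week 2: $3,824.75 +$107.09 interest = $3,931.84; pay $1,965.92 → $1,965.92
Week 3: $1,965.92 +$55.05 interest = $2,020.97; pay $2,020.97 → $0.00
Total paid: $5,899.26

$5,899.26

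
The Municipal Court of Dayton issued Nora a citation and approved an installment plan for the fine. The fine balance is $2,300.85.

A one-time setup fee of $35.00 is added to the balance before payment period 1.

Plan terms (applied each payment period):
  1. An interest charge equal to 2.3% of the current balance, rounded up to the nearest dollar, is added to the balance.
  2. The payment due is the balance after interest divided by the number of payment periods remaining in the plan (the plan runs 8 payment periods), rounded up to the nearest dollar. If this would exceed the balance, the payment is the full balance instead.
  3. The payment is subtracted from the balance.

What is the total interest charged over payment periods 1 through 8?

Payment period 1: opening $2,335.85; interest $54.00 → $2,389.85; payment $299.00; balance $2,090.85
Payment period 2: opening $2,090.85; interest $49.00 → $2,139.85; payment $306.00; balance $1,833.85
Payment period 3: opening $1,833.85; interest $43.00 → $1,876.85; payment $313.00; balance $1,563.85
Payment period 4: opening $1,563.85; interest $36.00 → $1,599.85; payment $320.00; balance $1,279.85
Payment period 5: opening $1,279.85; interest $30.00 → $1,309.85; payment $328.00; balance $981.85
Payment period 6: opening $981.85; interest $23.00 → $1,004.85; payment $335.00; balance $669.85
Payment period 7: opening $669.85; interest $16.00 → $685.85; payment $343.00; balance $342.85
Payment period 8: opening $342.85; interest $8.00 → $350.85; payment $350.85; balance $0.00
Total interest: $54.00 + $49.00 + $43.00 + $36.00 + $30.00 + $23.00 + $16.00 + $8.00 = $259.00

$259.00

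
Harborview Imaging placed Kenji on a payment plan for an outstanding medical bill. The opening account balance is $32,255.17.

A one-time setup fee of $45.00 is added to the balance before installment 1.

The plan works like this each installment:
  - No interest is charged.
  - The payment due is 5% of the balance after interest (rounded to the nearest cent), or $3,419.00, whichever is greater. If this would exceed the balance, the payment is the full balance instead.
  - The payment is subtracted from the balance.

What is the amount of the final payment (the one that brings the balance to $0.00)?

$1,529.17

Installment 1: $32,300.17 − $3,419.00 → $28,881.17
Installment 2: $28,881.17 − $3,419.00 → $25,462.17
Installment 3: $25,462.17 − $3,419.00 → $22,043.17
Installment 4: $22,043.17 − $3,419.00 → $18,624.17
Installment 5: $18,624.17 − $3,419.00 → $15,205.17
Installment 6: $15,205.17 − $3,419.00 → $11,786.17
Installment 7: $11,786.17 − $3,419.00 → $8,367.17
Installment 8: $8,367.17 − $3,419.00 → $4,948.17
Installment 9: $4,948.17 − $3,419.00 → $1,529.17
Installment 10: $1,529.17 − $1,529.17 → $0.00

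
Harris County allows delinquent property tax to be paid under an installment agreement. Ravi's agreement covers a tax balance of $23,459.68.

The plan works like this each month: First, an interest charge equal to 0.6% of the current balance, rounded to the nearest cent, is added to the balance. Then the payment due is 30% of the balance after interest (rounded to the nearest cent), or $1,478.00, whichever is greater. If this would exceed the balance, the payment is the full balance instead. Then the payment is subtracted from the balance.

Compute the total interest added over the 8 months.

$440.35

Month 1: $23,459.68 +$140.76 interest = $23,600.44; pay $7,080.13 → $16,520.31
Month 2: $16,520.31 +$99.12 interest = $16,619.43; pay $4,985.83 → $11,633.60
Month 3: $11,633.60 +$69.80 interest = $11,703.40; pay $3,511.02 → $8,192.38
Month 4: $8,192.38 +$49.15 interest = $8,241.53; pay $2,472.46 → $5,769.07
Month 5: $5,769.07 +$34.61 interest = $5,803.68; pay $1,741.10 → $4,062.58
Month 6: $4,062.58 +$24.38 interest = $4,086.96; pay $1,478.00 → $2,608.96
Month 7: $2,608.96 +$15.65 interest = $2,624.61; pay $1,478.00 → $1,146.61
Month 8: $1,146.61 +$6.88 interest = $1,153.49; pay $1,153.49 → $0.00
Total interest: $140.76 + $99.12 + $69.80 + $49.15 + $34.61 + $24.38 + $15.65 + $6.88 = $440.35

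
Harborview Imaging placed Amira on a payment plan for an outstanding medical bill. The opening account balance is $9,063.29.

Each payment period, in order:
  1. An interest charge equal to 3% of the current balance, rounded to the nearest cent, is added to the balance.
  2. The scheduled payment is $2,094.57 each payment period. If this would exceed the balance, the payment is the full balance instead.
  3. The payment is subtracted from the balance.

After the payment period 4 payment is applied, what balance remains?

Payment period 1: opening $9,063.29; interest $271.90 → $9,335.19; payment $2,094.57; balance $7,240.62
Payment period 2: opening $7,240.62; interest $217.22 → $7,457.84; payment $2,094.57; balance $5,363.27
Payment period 3: opening $5,363.27; interest $160.90 → $5,524.17; payment $2,094.57; balance $3,429.60
Payment period 4: opening $3,429.60; interest $102.89 → $3,532.49; payment $2,094.57; balance $1,437.92

$1,437.92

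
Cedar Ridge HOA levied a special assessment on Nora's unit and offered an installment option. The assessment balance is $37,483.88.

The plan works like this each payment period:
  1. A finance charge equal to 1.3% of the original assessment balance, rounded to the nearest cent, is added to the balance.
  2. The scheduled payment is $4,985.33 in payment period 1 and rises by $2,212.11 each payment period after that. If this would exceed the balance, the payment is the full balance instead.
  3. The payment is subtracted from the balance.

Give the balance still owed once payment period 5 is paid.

Payment period 1: $37,483.88 +$487.29 interest = $37,971.17; pay $4,985.33 → $32,985.84
Payment period 2: $32,985.84 +$487.29 interest = $33,473.13; pay $7,197.44 → $26,275.69
Payment period 3: $26,275.69 +$487.29 interest = $26,762.98; pay $9,409.55 → $17,353.43
Payment period 4: $17,353.43 +$487.29 interest = $17,840.72; pay $11,621.66 → $6,219.06
Payment period 5: $6,219.06 +$487.29 interest = $6,706.35; pay $6,706.35 → $0.00

$0.00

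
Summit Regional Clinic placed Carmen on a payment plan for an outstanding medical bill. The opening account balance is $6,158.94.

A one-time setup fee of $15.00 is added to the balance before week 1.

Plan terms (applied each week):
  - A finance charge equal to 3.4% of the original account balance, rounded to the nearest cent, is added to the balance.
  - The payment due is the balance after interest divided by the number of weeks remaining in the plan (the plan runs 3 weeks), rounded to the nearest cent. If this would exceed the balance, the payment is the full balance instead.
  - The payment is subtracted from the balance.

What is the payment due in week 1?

$2,127.78

Week 1: $6,173.94 +$209.40 interest = $6,383.34; pay $2,127.78 → $4,255.56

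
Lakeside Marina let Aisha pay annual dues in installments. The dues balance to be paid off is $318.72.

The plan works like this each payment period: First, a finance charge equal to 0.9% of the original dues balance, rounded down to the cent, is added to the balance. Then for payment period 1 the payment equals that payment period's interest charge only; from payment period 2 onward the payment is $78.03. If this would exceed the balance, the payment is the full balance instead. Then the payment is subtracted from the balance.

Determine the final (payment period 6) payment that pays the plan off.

$20.90

Payment period 1: opening $318.72; interest $2.86 → $321.58; payment $2.86; balance $318.72
Payment period 2: opening $318.72; interest $2.86 → $321.58; payment $78.03; balance $243.55
Payment period 3: opening $243.55; interest $2.86 → $246.41; payment $78.03; balance $168.38
Payment period 4: opening $168.38; interest $2.86 → $171.24; payment $78.03; balance $93.21
Payment period 5: opening $93.21; interest $2.86 → $96.07; payment $78.03; balance $18.04
Payment period 6: opening $18.04; interest $2.86 → $20.90; payment $20.90; balance $0.00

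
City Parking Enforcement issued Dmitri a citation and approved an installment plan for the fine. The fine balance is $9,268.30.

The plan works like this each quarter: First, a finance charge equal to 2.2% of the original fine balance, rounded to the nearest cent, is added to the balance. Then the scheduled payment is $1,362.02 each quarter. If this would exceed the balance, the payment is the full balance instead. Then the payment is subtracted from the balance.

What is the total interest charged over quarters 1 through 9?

Quarter 1: opening $9,268.30; interest $203.90 → $9,472.20; payment $1,362.02; balance $8,110.18
Quarter 2: opening $8,110.18; interest $203.90 → $8,314.08; payment $1,362.02; balance $6,952.06
Quarter 3: opening $6,952.06; interest $203.90 → $7,155.96; payment $1,362.02; balance $5,793.94
Quarter 4: opening $5,793.94; interest $203.90 → $5,997.84; payment $1,362.02; balance $4,635.82
Quarter 5: opening $4,635.82; interest $203.90 → $4,839.72; payment $1,362.02; balance $3,477.70
Quarter 6: opening $3,477.70; interest $203.90 → $3,681.60; payment $1,362.02; balance $2,319.58
Quarter 7: opening $2,319.58; interest $203.90 → $2,523.48; payment $1,362.02; balance $1,161.46
Quarter 8: opening $1,161.46; interest $203.90 → $1,365.36; payment $1,362.02; balance $3.34
Quarter 9: opening $3.34; interest $203.90 → $207.24; payment $207.24; balance $0.00
Total interest: $203.90 + $203.90 + $203.90 + $203.90 + $203.90 + $203.90 + $203.90 + $203.90 + $203.90 = $1,835.10

$1,835.10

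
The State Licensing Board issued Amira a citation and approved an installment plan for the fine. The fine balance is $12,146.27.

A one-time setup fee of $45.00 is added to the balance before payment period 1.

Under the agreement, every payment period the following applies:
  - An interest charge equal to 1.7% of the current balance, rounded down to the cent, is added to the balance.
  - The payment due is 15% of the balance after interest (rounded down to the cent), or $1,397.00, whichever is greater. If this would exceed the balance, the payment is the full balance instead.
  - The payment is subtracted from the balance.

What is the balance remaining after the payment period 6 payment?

$4,013.56

Payment period 1: opening $12,191.27; interest $207.25 → $12,398.52; payment $1,859.77; balance $10,538.75
Payment period 2: opening $10,538.75; interest $179.15 → $10,717.90; payment $1,607.68; balance $9,110.22
Payment period 3: opening $9,110.22; interest $154.87 → $9,265.09; payment $1,397.00; balance $7,868.09
Payment period 4: opening $7,868.09; interest $133.75 → $8,001.84; payment $1,397.00; balance $6,604.84
Payment period 5: opening $6,604.84; interest $112.28 → $6,717.12; payment $1,397.00; balance $5,320.12
Payment period 6: opening $5,320.12; interest $90.44 → $5,410.56; payment $1,397.00; balance $4,013.56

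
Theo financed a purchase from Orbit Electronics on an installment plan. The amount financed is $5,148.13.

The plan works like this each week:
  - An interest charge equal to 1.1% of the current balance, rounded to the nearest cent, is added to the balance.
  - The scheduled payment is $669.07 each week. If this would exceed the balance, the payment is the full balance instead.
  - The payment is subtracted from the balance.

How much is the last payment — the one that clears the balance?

Week 1: $5,148.13 +$56.63 interest = $5,204.76; pay $669.07 → $4,535.69
Week 2: $4,535.69 +$49.89 interest = $4,585.58; pay $669.07 → $3,916.51
Week 3: $3,916.51 +$43.08 interest = $3,959.59; pay $669.07 → $3,290.52
Week 4: $3,290.52 +$36.20 interest = $3,326.72; pay $669.07 → $2,657.65
Week 5: $2,657.65 +$29.23 interest = $2,686.88; pay $669.07 → $2,017.81
Week 6: $2,017.81 +$22.20 interest = $2,040.01; pay $669.07 → $1,370.94
Week 7: $1,370.94 +$15.08 interest = $1,386.02; pay $669.07 → $716.95
Week 8: $716.95 +$7.89 interest = $724.84; pay $669.07 → $55.77
Week 9: $55.77 +$0.61 interest = $56.38; pay $56.38 → $0.00

$56.38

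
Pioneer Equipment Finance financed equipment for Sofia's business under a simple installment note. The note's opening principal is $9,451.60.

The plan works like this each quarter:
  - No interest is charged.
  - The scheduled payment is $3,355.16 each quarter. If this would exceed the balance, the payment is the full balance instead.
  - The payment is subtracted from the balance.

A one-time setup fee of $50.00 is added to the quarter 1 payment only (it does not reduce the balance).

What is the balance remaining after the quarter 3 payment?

Quarter 1: opening $9,451.60; payment $3,355.16 (+ $50.00 fee); balance $6,096.44
Quarter 2: opening $6,096.44; payment $3,355.16; balance $2,741.28
Quarter 3: opening $2,741.28; payment $2,741.28; balance $0.00

$0.00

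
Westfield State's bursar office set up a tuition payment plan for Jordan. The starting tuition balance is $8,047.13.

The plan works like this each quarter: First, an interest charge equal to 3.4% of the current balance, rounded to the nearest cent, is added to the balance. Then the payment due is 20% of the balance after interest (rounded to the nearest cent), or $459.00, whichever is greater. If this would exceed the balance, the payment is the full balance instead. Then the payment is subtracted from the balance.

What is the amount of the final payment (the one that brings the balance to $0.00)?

Quarter 1: opening $8,047.13; interest $273.60 → $8,320.73; payment $1,664.15; balance $6,656.58
Quarter 2: opening $6,656.58; interest $226.32 → $6,882.90; payment $1,376.58; balance $5,506.32
Quarter 3: opening $5,506.32; interest $187.21 → $5,693.53; payment $1,138.71; balance $4,554.82
Quarter 4: opening $4,554.82; interest $154.86 → $4,709.68; payment $941.94; balance $3,767.74
Quarter 5: opening $3,767.74; interest $128.10 → $3,895.84; payment $779.17; balance $3,116.67
Quarter 6: opening $3,116.67; interest $105.97 → $3,222.64; payment $644.53; balance $2,578.11
Quarter 7: opening $2,578.11; interest $87.66 → $2,665.77; payment $533.15; balance $2,132.62
Quarter 8: opening $2,132.62; interest $72.51 → $2,205.13; payment $459.00; balance $1,746.13
Quarter 9: opening $1,746.13; interest $59.37 → $1,805.50; payment $459.00; balance $1,346.50
Quarter 10: opening $1,346.50; interest $45.78 → $1,392.28; payment $459.00; balance $933.28
Quarter 11: opening $933.28; interest $31.73 → $965.01; payment $459.00; balance $506.01
Quarter 12: opening $506.01; interest $17.20 → $523.21; payment $459.00; balance $64.21
Quarter 13: opening $64.21; interest $2.18 → $66.39; payment $66.39; balance $0.00

$66.39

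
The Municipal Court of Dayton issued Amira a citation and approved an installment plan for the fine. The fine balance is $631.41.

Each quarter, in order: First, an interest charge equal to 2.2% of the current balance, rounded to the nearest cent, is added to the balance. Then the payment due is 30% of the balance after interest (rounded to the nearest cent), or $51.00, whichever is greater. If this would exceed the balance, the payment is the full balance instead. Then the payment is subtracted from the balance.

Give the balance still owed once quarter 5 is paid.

Quarter 1: opening $631.41; interest $13.89 → $645.30; payment $193.59; balance $451.71
Quarter 2: opening $451.71; interest $9.94 → $461.65; payment $138.50; balance $323.15
Quarter 3: opening $323.15; interest $7.11 → $330.26; payment $99.08; balance $231.18
Quarter 4: opening $231.18; interest $5.09 → $236.27; payment $70.88; balance $165.39
Quarter 5: opening $165.39; interest $3.64 → $169.03; payment $51.00; balance $118.03

$118.03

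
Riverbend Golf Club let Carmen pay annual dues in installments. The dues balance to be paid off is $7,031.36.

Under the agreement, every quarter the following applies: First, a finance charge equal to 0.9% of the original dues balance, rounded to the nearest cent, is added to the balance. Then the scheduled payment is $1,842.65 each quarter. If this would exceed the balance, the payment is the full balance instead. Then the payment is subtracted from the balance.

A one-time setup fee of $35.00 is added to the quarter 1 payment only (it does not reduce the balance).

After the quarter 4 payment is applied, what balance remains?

$0.00

Quarter 1: $7,031.36 +$63.28 interest = $7,094.64; pay $1,842.65 (+ $35.00 fee) → $5,251.99
Quarter 2: $5,251.99 +$63.28 interest = $5,315.27; pay $1,842.65 → $3,472.62
Quarter 3: $3,472.62 +$63.28 interest = $3,535.90; pay $1,842.65 → $1,693.25
Quarter 4: $1,693.25 +$63.28 interest = $1,756.53; pay $1,756.53 → $0.00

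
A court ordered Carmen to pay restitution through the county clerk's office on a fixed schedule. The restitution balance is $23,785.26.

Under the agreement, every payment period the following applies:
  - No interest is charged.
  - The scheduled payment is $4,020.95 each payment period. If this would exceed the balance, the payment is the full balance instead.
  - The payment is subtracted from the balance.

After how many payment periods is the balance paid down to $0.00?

6

# | Opening | Payment | End bal
1 | $23,785.26 | $4,020.95 | $19,764.31
2 | $19,764.31 | $4,020.95 | $15,743.36
3 | $15,743.36 | $4,020.95 | $11,722.41
4 | $11,722.41 | $4,020.95 | $7,701.46
5 | $7,701.46 | $4,020.95 | $3,680.51
6 | $3,680.51 | $3,680.51 | $0.00
Balance reaches $0.00 in payment period 6.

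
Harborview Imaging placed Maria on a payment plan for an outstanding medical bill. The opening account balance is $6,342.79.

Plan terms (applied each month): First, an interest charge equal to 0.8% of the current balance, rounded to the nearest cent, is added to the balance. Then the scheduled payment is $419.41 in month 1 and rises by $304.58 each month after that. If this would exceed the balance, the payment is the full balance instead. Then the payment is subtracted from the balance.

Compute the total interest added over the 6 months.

$210.70

Month 1: opening $6,342.79; interest $50.74 → $6,393.53; payment $419.41; balance $5,974.12
Month 2: opening $5,974.12; interest $47.79 → $6,021.91; payment $723.99; balance $5,297.92
Month 3: opening $5,297.92; interest $42.38 → $5,340.30; payment $1,028.57; balance $4,311.73
Month 4: opening $4,311.73; interest $34.49 → $4,346.22; payment $1,333.15; balance $3,013.07
Month 5: opening $3,013.07; interest $24.10 → $3,037.17; payment $1,637.73; balance $1,399.44
Month 6: opening $1,399.44; interest $11.20 → $1,410.64; payment $1,410.64; balance $0.00
Total interest: $50.74 + $47.79 + $42.38 + $34.49 + $24.10 + $11.20 = $210.70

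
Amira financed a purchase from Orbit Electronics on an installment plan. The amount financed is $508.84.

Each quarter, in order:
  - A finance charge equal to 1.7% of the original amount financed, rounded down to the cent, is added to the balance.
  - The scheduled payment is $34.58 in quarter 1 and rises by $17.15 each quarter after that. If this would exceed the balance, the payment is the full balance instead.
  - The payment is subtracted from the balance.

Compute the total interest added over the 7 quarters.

Quarter 1: opening $508.84; interest $8.65 → $517.49; payment $34.58; balance $482.91
Quarter 2: opening $482.91; interest $8.65 → $491.56; payment $51.73; balance $439.83
Quarter 3: opening $439.83; interest $8.65 → $448.48; payment $68.88; balance $379.60
Quarter 4: opening $379.60; interest $8.65 → $388.25; payment $86.03; balance $302.22
Quarter 5: opening $302.22; interest $8.65 → $310.87; payment $103.18; balance $207.69
Quarter 6: opening $207.69; interest $8.65 → $216.34; payment $120.33; balance $96.01
Quarter 7: opening $96.01; interest $8.65 → $104.66; payment $104.66; balance $0.00
Total interest: $8.65 + $8.65 + $8.65 + $8.65 + $8.65 + $8.65 + $8.65 = $60.55

$60.55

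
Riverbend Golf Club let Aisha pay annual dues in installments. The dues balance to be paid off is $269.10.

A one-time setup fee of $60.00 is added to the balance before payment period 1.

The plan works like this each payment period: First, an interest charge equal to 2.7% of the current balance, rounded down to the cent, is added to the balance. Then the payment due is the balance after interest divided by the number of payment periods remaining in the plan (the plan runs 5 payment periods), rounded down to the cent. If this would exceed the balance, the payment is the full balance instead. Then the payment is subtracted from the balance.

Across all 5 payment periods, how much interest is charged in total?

$27.62

Payment period 1: $329.10 +$8.88 interest = $337.98; pay $67.59 → $270.39
Payment period 2: $270.39 +$7.30 interest = $277.69; pay $69.42 → $208.27
Payment period 3: $208.27 +$5.62 interest = $213.89; pay $71.29 → $142.60
Payment period 4: $142.60 +$3.85 interest = $146.45; pay $73.22 → $73.23
Payment period 5: $73.23 +$1.97 interest = $75.20; pay $75.20 → $0.00
Total interest: $8.88 + $7.30 + $5.62 + $3.85 + $1.97 = $27.62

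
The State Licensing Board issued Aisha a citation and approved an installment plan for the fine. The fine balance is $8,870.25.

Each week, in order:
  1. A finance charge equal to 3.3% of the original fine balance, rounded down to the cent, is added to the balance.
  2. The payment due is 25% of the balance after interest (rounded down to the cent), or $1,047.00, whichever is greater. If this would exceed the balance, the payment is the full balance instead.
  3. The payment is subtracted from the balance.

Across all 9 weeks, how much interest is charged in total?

$2,634.39

Week 1: $8,870.25 +$292.71 interest = $9,162.96; pay $2,290.74 → $6,872.22
Week 2: $6,872.22 +$292.71 interest = $7,164.93; pay $1,791.23 → $5,373.70
Week 3: $5,373.70 +$292.71 interest = $5,666.41; pay $1,416.60 → $4,249.81
Week 4: $4,249.81 +$292.71 interest = $4,542.52; pay $1,135.63 → $3,406.89
Week 5: $3,406.89 +$292.71 interest = $3,699.60; pay $1,047.00 → $2,652.60
Week 6: $2,652.60 +$292.71 interest = $2,945.31; pay $1,047.00 → $1,898.31
Week 7: $1,898.31 +$292.71 interest = $2,191.02; pay $1,047.00 → $1,144.02
Week 8: $1,144.02 +$292.71 interest = $1,436.73; pay $1,047.00 → $389.73
Week 9: $389.73 +$292.71 interest = $682.44; pay $682.44 → $0.00
Total interest: $292.71 + $292.71 + $292.71 + $292.71 + $292.71 + $292.71 + $292.71 + $292.71 + $292.71 = $2,634.39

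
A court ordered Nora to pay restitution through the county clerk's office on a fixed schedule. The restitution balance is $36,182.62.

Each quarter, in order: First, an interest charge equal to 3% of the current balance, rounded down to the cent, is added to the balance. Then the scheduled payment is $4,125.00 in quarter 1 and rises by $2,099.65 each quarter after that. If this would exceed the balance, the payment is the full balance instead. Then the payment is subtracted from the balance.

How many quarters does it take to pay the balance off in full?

Quarter 1: $36,182.62 +$1,085.47 interest = $37,268.09; pay $4,125.00 → $33,143.09
Quarter 2: $33,143.09 +$994.29 interest = $34,137.38; pay $6,224.65 → $27,912.73
Quarter 3: $27,912.73 +$837.38 interest = $28,750.11; pay $8,324.30 → $20,425.81
Quarter 4: $20,425.81 +$612.77 interest = $21,038.58; pay $10,423.95 → $10,614.63
Quarter 5: $10,614.63 +$318.43 interest = $10,933.06; pay $10,933.06 → $0.00
Balance reaches $0.00 in quarter 5.

5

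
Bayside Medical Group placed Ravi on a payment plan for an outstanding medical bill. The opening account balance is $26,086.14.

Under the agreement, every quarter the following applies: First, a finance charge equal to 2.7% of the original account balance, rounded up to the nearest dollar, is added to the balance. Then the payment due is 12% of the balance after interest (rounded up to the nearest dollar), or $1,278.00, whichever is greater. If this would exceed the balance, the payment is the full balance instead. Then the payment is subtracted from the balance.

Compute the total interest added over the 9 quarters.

Quarter 1: opening $26,086.14; interest $705.00 → $26,791.14; payment $3,215.00; balance $23,576.14
Quarter 2: opening $23,576.14; interest $705.00 → $24,281.14; payment $2,914.00; balance $21,367.14
Quarter 3: opening $21,367.14; interest $705.00 → $22,072.14; payment $2,649.00; balance $19,423.14
Quarter 4: opening $19,423.14; interest $705.00 → $20,128.14; payment $2,416.00; balance $17,712.14
Quarter 5: opening $17,712.14; interest $705.00 → $18,417.14; payment $2,211.00; balance $16,206.14
Quarter 6: opening $16,206.14; interest $705.00 → $16,911.14; payment $2,030.00; balance $14,881.14
Quarter 7: opening $14,881.14; interest $705.00 → $15,586.14; payment $1,871.00; balance $13,715.14
Quarter 8: opening $13,715.14; interest $705.00 → $14,420.14; payment $1,731.00; balance $12,689.14
Quarter 9: opening $12,689.14; interest $705.00 → $13,394.14; payment $1,608.00; balance $11,786.14
Total interest: $705.00 + $705.00 + $705.00 + $705.00 + $705.00 + $705.00 + $705.00 + $705.00 + $705.00 = $6,345.00

$6,345.00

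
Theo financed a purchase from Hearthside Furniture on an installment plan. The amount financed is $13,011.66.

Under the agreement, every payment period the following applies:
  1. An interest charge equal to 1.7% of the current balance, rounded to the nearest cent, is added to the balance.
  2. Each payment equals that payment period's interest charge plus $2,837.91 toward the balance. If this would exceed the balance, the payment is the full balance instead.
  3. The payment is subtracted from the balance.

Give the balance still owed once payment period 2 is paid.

$7,335.84

Payment period 1: $13,011.66 +$221.20 interest = $13,232.86; pay $3,059.11 → $10,173.75
Payment period 2: $10,173.75 +$172.95 interest = $10,346.70; pay $3,010.86 → $7,335.84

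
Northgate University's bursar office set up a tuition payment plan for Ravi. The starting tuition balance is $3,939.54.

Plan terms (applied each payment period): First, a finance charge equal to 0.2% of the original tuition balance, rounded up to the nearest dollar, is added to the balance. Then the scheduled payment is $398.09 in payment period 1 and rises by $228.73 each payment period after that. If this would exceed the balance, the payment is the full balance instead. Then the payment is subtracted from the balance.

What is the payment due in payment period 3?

$855.55

Payment period 1: $3,939.54 +$8.00 interest = $3,947.54; pay $398.09 → $3,549.45
Payment period 2: $3,549.45 +$8.00 interest = $3,557.45; pay $626.82 → $2,930.63
Payment period 3: $2,930.63 +$8.00 interest = $2,938.63; pay $855.55 → $2,083.08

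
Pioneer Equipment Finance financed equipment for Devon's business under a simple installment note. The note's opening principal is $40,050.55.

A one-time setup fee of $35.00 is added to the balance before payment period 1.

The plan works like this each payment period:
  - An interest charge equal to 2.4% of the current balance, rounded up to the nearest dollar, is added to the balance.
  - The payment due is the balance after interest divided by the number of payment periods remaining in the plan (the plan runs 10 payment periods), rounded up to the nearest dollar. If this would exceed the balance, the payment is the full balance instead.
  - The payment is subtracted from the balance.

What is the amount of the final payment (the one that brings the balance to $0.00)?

$5,081.55

Payment period 1: opening $40,085.55; interest $963.00 → $41,048.55; payment $4,105.00; balance $36,943.55
Payment period 2: opening $36,943.55; interest $887.00 → $37,830.55; payment $4,204.00; balance $33,626.55
Payment period 3: opening $33,626.55; interest $808.00 → $34,434.55; payment $4,305.00; balance $30,129.55
Payment period 4: opening $30,129.55; interest $724.00 → $30,853.55; payment $4,408.00; balance $26,445.55
Payment period 5: opening $26,445.55; interest $635.00 → $27,080.55; payment $4,514.00; balance $22,566.55
Payment period 6: opening $22,566.55; interest $542.00 → $23,108.55; payment $4,622.00; balance $18,486.55
Payment period 7: opening $18,486.55; interest $444.00 → $18,930.55; payment $4,733.00; balance $14,197.55
Payment period 8: opening $14,197.55; interest $341.00 → $14,538.55; payment $4,847.00; balance $9,691.55
Payment period 9: opening $9,691.55; interest $233.00 → $9,924.55; payment $4,963.00; balance $4,961.55
Payment period 10: opening $4,961.55; interest $120.00 → $5,081.55; payment $5,081.55; balance $0.00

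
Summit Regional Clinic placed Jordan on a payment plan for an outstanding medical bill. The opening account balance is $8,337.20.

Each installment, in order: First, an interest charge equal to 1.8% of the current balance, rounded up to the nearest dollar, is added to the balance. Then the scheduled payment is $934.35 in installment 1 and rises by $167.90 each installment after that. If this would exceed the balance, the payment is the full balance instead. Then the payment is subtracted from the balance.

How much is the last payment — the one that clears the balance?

$853.60

Installment 1: opening $8,337.20; interest $151.00 → $8,488.20; payment $934.35; balance $7,553.85
Installment 2: opening $7,553.85; interest $136.00 → $7,689.85; payment $1,102.25; balance $6,587.60
Installment 3: opening $6,587.60; interest $119.00 → $6,706.60; payment $1,270.15; balance $5,436.45
Installment 4: opening $5,436.45; interest $98.00 → $5,534.45; payment $1,438.05; balance $4,096.40
Installment 5: opening $4,096.40; interest $74.00 → $4,170.40; payment $1,605.95; balance $2,564.45
Installment 6: opening $2,564.45; interest $47.00 → $2,611.45; payment $1,773.85; balance $837.60
Installment 7: opening $837.60; interest $16.00 → $853.60; payment $853.60; balance $0.00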